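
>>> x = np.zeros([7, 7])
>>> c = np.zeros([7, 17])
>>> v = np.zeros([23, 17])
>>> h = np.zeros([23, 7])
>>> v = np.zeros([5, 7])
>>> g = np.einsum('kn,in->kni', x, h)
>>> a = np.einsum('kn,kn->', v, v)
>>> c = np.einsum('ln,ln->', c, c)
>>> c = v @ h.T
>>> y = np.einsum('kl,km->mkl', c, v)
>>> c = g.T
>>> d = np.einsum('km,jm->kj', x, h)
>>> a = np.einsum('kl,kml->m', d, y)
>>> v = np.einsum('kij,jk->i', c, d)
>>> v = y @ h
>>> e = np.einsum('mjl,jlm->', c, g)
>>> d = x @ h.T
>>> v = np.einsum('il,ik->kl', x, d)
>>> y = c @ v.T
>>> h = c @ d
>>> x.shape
(7, 7)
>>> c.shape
(23, 7, 7)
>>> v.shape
(23, 7)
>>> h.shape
(23, 7, 23)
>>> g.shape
(7, 7, 23)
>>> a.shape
(5,)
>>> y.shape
(23, 7, 23)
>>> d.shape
(7, 23)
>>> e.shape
()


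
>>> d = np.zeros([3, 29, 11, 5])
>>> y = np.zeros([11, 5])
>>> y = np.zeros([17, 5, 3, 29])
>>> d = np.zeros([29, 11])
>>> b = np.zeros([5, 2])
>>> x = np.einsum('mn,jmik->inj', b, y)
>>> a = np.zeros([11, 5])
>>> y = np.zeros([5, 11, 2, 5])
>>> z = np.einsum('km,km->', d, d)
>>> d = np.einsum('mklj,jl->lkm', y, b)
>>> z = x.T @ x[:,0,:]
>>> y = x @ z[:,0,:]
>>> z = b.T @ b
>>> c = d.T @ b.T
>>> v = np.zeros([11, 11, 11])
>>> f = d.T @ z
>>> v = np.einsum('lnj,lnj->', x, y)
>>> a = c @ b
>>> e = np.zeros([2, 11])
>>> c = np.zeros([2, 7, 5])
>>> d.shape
(2, 11, 5)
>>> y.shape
(3, 2, 17)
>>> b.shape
(5, 2)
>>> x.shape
(3, 2, 17)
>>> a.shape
(5, 11, 2)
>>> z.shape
(2, 2)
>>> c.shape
(2, 7, 5)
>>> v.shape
()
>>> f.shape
(5, 11, 2)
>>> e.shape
(2, 11)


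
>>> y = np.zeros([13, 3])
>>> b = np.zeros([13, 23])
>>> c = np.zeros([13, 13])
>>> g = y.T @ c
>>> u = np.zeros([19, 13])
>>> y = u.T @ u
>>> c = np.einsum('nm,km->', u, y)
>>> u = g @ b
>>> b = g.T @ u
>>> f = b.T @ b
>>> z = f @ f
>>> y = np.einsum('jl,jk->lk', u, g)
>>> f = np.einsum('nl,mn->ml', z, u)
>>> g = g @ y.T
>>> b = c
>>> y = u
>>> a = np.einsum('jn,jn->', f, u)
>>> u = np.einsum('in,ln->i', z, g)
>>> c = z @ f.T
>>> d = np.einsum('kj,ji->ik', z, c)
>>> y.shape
(3, 23)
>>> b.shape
()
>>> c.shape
(23, 3)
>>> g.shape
(3, 23)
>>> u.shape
(23,)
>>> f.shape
(3, 23)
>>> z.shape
(23, 23)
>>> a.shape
()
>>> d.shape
(3, 23)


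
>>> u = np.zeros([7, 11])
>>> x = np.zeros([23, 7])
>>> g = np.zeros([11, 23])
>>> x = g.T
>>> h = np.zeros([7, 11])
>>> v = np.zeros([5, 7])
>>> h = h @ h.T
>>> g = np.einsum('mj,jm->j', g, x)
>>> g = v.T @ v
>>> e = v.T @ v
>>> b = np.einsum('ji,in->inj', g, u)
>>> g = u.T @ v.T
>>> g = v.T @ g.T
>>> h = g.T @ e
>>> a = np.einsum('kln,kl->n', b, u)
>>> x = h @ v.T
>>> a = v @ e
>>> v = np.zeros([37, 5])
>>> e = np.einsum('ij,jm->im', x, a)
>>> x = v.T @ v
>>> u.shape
(7, 11)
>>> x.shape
(5, 5)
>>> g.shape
(7, 11)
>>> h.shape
(11, 7)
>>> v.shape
(37, 5)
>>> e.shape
(11, 7)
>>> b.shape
(7, 11, 7)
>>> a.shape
(5, 7)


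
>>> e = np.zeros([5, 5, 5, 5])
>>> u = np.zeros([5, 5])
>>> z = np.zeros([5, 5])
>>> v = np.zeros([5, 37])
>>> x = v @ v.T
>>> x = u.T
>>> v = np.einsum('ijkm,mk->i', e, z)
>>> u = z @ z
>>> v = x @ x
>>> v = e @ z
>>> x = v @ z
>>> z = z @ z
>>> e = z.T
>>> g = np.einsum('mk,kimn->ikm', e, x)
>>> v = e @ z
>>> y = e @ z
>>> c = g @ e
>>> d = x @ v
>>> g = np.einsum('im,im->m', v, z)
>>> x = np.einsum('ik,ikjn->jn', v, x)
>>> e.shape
(5, 5)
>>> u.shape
(5, 5)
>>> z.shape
(5, 5)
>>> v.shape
(5, 5)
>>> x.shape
(5, 5)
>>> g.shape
(5,)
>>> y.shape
(5, 5)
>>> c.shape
(5, 5, 5)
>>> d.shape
(5, 5, 5, 5)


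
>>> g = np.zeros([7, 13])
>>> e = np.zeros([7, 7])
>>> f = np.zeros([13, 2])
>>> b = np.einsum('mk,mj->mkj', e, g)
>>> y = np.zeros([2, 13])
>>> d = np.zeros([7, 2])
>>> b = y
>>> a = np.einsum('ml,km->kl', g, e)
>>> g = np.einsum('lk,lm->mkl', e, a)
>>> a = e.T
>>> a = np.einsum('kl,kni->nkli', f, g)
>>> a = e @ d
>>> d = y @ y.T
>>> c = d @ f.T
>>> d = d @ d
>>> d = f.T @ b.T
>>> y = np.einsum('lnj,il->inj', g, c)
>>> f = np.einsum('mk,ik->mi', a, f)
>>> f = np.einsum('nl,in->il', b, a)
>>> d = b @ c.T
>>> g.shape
(13, 7, 7)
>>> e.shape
(7, 7)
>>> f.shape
(7, 13)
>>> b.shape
(2, 13)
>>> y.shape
(2, 7, 7)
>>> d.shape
(2, 2)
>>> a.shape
(7, 2)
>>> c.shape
(2, 13)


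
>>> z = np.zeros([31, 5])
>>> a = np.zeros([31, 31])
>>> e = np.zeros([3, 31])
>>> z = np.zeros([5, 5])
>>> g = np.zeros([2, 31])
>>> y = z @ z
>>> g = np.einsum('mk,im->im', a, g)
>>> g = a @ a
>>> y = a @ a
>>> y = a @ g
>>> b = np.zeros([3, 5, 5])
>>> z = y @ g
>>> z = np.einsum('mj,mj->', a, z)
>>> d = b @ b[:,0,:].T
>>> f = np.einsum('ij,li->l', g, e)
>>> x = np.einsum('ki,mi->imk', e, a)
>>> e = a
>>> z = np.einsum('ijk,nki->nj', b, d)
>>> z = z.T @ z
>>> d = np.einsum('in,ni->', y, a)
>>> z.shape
(5, 5)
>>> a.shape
(31, 31)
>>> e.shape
(31, 31)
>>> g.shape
(31, 31)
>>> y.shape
(31, 31)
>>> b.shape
(3, 5, 5)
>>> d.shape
()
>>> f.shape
(3,)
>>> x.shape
(31, 31, 3)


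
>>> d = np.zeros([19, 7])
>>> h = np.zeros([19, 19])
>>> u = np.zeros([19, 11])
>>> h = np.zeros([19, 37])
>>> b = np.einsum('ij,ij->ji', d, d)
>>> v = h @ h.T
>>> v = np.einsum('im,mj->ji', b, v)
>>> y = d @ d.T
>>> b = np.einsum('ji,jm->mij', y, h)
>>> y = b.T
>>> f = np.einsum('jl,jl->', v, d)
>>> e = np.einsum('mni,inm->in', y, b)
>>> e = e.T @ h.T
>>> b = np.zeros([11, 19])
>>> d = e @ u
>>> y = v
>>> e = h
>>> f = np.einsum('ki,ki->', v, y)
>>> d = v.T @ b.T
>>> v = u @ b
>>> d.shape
(7, 11)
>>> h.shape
(19, 37)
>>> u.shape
(19, 11)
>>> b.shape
(11, 19)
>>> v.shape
(19, 19)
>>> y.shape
(19, 7)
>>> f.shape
()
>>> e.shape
(19, 37)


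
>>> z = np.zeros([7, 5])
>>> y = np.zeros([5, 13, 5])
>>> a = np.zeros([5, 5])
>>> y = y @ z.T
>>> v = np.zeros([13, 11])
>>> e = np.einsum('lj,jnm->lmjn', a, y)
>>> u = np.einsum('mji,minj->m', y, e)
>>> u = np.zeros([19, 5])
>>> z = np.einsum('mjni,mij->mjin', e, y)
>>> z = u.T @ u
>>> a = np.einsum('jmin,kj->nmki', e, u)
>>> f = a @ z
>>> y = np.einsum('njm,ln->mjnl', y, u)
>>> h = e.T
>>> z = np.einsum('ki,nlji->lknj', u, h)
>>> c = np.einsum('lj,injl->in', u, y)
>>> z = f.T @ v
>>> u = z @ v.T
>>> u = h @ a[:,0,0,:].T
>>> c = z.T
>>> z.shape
(5, 19, 7, 11)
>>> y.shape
(7, 13, 5, 19)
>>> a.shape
(13, 7, 19, 5)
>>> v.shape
(13, 11)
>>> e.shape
(5, 7, 5, 13)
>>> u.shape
(13, 5, 7, 13)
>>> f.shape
(13, 7, 19, 5)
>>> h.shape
(13, 5, 7, 5)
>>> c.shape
(11, 7, 19, 5)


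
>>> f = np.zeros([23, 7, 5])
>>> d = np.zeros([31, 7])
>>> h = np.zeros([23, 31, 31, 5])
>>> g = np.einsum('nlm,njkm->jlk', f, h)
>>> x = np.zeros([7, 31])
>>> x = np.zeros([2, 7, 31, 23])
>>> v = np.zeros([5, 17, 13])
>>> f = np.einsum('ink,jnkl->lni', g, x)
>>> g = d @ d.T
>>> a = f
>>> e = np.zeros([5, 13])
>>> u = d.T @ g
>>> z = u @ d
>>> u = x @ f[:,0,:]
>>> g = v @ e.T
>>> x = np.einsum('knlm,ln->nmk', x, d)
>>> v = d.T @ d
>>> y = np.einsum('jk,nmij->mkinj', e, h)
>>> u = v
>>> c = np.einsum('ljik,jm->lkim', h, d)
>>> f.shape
(23, 7, 31)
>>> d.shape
(31, 7)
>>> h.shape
(23, 31, 31, 5)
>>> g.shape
(5, 17, 5)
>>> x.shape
(7, 23, 2)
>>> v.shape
(7, 7)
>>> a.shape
(23, 7, 31)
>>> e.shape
(5, 13)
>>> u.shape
(7, 7)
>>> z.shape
(7, 7)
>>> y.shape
(31, 13, 31, 23, 5)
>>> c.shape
(23, 5, 31, 7)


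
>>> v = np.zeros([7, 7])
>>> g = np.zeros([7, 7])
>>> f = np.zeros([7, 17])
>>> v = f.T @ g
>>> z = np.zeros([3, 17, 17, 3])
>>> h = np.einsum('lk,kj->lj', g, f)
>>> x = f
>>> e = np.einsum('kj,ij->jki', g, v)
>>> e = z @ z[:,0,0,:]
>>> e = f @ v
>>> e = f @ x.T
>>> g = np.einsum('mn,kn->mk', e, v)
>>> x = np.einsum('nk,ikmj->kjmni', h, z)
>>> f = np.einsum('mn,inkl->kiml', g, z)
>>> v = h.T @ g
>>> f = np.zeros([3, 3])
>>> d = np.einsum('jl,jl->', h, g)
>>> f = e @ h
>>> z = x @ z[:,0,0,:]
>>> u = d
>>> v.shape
(17, 17)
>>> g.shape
(7, 17)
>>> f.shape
(7, 17)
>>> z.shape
(17, 3, 17, 7, 3)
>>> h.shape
(7, 17)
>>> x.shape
(17, 3, 17, 7, 3)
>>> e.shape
(7, 7)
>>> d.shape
()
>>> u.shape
()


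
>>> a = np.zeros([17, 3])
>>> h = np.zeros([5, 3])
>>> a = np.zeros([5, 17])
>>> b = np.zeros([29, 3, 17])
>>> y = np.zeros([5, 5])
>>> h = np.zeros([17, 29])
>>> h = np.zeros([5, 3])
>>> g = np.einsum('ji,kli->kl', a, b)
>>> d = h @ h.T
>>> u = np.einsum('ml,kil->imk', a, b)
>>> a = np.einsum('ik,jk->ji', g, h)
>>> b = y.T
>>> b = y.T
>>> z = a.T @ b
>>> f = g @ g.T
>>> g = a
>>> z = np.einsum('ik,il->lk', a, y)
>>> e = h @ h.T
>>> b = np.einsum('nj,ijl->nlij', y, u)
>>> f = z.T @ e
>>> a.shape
(5, 29)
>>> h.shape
(5, 3)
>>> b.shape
(5, 29, 3, 5)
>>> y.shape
(5, 5)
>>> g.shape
(5, 29)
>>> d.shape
(5, 5)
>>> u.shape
(3, 5, 29)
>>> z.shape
(5, 29)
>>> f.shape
(29, 5)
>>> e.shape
(5, 5)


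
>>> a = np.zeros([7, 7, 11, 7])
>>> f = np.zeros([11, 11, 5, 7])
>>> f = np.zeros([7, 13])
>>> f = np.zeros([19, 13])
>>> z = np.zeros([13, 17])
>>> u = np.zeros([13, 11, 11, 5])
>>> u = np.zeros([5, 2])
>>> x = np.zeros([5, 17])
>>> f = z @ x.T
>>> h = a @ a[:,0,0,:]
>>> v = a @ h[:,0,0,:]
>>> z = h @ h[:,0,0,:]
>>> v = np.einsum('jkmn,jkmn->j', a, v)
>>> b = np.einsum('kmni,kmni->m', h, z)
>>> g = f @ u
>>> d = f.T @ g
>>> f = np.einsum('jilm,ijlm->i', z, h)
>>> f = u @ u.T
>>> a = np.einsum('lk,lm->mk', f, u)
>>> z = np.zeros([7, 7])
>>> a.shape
(2, 5)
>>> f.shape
(5, 5)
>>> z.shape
(7, 7)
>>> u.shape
(5, 2)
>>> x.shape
(5, 17)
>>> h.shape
(7, 7, 11, 7)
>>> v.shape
(7,)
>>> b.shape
(7,)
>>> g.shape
(13, 2)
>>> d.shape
(5, 2)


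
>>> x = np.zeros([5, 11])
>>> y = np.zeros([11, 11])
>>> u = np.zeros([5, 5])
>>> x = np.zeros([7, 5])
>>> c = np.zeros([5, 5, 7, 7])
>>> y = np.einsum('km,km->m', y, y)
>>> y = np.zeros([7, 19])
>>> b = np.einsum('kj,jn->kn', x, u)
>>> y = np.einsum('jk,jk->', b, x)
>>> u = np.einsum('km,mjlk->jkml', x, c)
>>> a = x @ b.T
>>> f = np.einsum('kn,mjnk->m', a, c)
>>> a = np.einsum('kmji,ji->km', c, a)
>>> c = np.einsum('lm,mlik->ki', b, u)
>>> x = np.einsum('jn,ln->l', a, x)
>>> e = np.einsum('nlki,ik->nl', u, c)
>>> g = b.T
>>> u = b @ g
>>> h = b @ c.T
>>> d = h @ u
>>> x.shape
(7,)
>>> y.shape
()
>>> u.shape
(7, 7)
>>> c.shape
(7, 5)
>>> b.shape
(7, 5)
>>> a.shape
(5, 5)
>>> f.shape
(5,)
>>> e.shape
(5, 7)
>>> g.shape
(5, 7)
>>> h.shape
(7, 7)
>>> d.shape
(7, 7)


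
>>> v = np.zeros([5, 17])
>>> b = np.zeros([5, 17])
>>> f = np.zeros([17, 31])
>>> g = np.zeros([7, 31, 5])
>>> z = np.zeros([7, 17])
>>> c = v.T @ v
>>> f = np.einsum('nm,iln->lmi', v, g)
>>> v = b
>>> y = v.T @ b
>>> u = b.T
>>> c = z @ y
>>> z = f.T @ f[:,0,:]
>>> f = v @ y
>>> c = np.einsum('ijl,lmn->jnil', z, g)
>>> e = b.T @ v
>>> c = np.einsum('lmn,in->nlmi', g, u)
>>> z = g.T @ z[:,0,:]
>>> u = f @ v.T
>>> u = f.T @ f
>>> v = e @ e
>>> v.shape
(17, 17)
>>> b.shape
(5, 17)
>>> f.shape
(5, 17)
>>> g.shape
(7, 31, 5)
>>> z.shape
(5, 31, 7)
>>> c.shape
(5, 7, 31, 17)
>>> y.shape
(17, 17)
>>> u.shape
(17, 17)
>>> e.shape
(17, 17)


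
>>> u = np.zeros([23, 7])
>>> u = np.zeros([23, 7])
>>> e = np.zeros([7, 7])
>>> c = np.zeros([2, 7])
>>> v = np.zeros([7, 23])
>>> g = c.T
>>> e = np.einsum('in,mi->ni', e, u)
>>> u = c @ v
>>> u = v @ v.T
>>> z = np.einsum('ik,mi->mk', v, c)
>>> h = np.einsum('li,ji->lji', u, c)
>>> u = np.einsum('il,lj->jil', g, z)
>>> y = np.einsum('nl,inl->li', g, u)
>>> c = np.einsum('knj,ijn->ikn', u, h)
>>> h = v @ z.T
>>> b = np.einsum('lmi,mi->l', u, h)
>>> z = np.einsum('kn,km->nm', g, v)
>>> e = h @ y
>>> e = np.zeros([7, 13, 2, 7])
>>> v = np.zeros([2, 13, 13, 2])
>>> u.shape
(23, 7, 2)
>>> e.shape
(7, 13, 2, 7)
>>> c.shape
(7, 23, 7)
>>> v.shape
(2, 13, 13, 2)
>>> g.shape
(7, 2)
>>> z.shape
(2, 23)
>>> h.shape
(7, 2)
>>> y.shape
(2, 23)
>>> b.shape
(23,)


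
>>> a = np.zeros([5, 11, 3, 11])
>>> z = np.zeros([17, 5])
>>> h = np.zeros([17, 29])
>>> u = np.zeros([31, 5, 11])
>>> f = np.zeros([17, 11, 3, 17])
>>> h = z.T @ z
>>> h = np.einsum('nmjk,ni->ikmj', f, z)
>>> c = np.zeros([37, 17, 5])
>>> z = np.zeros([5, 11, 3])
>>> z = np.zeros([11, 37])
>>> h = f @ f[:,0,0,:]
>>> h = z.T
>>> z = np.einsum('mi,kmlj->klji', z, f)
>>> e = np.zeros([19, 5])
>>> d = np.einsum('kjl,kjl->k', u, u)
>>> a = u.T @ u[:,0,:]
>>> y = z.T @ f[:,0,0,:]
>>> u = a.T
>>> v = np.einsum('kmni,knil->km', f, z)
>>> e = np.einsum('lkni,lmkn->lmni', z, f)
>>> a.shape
(11, 5, 11)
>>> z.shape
(17, 3, 17, 37)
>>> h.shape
(37, 11)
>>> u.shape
(11, 5, 11)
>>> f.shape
(17, 11, 3, 17)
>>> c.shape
(37, 17, 5)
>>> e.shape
(17, 11, 17, 37)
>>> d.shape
(31,)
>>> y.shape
(37, 17, 3, 17)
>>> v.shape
(17, 11)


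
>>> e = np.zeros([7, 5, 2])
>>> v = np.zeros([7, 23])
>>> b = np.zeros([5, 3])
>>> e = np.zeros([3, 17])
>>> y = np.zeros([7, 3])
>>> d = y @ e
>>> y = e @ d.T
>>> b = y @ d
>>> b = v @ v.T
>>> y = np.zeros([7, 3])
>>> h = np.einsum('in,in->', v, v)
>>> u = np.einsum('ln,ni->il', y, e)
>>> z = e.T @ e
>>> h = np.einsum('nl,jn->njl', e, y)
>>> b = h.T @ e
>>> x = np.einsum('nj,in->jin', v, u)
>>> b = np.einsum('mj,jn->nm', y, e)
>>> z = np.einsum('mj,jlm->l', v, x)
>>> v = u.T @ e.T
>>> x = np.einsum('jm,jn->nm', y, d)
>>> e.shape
(3, 17)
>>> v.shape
(7, 3)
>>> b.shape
(17, 7)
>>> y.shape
(7, 3)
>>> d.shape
(7, 17)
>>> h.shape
(3, 7, 17)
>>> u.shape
(17, 7)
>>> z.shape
(17,)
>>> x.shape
(17, 3)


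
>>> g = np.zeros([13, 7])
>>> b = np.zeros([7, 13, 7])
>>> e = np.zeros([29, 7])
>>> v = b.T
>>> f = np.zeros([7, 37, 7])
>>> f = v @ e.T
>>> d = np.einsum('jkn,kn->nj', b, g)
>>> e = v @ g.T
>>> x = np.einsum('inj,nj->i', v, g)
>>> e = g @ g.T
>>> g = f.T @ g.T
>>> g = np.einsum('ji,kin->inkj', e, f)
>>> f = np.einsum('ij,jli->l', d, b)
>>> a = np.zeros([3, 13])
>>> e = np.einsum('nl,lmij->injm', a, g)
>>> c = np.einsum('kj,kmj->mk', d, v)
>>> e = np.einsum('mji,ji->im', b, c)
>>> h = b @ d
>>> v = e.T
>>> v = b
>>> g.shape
(13, 29, 7, 13)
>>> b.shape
(7, 13, 7)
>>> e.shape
(7, 7)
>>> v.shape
(7, 13, 7)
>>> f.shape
(13,)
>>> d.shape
(7, 7)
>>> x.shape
(7,)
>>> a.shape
(3, 13)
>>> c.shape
(13, 7)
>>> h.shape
(7, 13, 7)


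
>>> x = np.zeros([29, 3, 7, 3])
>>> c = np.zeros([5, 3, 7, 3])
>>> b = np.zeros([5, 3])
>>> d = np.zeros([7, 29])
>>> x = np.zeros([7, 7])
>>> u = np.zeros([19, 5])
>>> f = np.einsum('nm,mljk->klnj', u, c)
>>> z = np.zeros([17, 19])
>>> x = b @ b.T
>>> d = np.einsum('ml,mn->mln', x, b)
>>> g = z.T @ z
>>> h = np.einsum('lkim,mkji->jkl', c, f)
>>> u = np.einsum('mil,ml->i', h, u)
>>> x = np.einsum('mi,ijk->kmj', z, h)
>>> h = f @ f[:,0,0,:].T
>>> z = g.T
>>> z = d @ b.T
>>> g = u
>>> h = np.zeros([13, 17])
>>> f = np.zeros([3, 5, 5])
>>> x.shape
(5, 17, 3)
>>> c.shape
(5, 3, 7, 3)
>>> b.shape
(5, 3)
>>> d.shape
(5, 5, 3)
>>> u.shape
(3,)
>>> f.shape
(3, 5, 5)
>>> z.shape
(5, 5, 5)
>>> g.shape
(3,)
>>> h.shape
(13, 17)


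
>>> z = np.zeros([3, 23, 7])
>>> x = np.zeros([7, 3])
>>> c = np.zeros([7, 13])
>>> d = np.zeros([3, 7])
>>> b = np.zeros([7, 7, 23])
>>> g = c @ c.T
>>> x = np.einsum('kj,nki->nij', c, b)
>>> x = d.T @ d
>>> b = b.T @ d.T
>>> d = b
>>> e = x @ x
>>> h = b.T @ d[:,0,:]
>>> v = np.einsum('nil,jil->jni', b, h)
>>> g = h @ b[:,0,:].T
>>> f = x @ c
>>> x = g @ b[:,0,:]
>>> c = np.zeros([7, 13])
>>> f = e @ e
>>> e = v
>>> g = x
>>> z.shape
(3, 23, 7)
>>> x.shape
(3, 7, 3)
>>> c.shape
(7, 13)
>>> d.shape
(23, 7, 3)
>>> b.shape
(23, 7, 3)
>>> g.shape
(3, 7, 3)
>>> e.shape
(3, 23, 7)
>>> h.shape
(3, 7, 3)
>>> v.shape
(3, 23, 7)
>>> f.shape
(7, 7)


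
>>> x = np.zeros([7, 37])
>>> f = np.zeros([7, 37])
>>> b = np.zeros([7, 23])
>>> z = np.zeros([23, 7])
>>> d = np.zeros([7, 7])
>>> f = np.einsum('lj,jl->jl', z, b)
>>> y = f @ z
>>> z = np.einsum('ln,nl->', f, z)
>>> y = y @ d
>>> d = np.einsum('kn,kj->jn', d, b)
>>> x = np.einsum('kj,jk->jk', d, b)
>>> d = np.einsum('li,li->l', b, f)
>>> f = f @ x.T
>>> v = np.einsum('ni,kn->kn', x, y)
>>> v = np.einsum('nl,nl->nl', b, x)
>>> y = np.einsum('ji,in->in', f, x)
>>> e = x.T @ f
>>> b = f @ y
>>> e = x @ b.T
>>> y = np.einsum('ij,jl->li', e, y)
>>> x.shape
(7, 23)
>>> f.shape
(7, 7)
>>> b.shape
(7, 23)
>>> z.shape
()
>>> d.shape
(7,)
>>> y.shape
(23, 7)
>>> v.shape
(7, 23)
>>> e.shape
(7, 7)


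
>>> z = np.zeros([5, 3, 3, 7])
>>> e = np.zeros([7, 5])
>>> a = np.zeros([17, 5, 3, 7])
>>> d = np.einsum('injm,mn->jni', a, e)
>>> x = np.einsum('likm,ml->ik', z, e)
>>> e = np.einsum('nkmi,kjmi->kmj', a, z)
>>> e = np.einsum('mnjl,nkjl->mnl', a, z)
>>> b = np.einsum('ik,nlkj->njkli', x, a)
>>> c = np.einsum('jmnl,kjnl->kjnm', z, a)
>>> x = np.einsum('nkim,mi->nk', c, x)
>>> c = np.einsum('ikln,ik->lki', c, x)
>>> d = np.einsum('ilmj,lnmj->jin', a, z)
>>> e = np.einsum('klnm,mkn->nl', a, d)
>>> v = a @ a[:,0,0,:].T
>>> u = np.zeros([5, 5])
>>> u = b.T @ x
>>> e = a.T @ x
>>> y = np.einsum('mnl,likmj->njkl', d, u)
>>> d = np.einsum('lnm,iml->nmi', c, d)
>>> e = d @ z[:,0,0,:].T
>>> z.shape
(5, 3, 3, 7)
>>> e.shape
(5, 17, 5)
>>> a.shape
(17, 5, 3, 7)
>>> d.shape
(5, 17, 7)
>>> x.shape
(17, 5)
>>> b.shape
(17, 7, 3, 5, 3)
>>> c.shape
(3, 5, 17)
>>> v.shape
(17, 5, 3, 17)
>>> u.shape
(3, 5, 3, 7, 5)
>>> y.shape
(17, 5, 3, 3)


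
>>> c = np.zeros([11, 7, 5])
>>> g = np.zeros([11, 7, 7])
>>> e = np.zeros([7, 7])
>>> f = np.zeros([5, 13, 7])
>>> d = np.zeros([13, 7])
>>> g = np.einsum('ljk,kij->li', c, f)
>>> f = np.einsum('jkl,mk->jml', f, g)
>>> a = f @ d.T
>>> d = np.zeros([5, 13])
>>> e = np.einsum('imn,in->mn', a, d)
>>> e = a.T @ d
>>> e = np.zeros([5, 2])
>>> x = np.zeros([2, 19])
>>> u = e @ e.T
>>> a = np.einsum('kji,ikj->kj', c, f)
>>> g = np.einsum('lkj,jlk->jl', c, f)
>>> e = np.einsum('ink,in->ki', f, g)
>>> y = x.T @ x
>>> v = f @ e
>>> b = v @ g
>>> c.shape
(11, 7, 5)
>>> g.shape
(5, 11)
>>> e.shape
(7, 5)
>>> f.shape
(5, 11, 7)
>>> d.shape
(5, 13)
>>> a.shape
(11, 7)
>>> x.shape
(2, 19)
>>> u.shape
(5, 5)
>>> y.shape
(19, 19)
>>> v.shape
(5, 11, 5)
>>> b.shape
(5, 11, 11)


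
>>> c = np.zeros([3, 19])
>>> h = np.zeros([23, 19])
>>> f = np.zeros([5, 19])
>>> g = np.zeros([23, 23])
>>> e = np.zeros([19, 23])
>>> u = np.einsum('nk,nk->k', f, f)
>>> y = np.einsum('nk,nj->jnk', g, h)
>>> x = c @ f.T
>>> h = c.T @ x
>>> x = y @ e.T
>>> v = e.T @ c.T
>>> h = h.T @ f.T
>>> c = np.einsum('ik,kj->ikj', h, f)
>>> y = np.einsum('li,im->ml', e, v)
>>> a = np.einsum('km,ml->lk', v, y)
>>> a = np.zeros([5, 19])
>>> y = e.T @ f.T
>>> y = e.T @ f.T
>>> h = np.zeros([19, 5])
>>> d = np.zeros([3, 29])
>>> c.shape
(5, 5, 19)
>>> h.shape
(19, 5)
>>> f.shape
(5, 19)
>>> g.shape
(23, 23)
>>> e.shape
(19, 23)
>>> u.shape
(19,)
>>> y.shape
(23, 5)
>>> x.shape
(19, 23, 19)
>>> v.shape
(23, 3)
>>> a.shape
(5, 19)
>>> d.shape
(3, 29)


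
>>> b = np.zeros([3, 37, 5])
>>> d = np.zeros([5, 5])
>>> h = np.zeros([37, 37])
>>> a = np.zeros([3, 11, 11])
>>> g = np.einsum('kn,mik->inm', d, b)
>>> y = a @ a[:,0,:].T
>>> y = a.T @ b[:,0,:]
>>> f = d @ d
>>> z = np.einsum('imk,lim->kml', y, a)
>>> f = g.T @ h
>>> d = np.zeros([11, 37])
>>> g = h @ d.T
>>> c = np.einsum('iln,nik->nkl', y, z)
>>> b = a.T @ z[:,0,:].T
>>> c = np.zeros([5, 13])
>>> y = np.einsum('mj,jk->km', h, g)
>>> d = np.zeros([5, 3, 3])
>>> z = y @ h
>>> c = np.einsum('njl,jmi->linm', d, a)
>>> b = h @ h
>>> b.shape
(37, 37)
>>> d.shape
(5, 3, 3)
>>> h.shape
(37, 37)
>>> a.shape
(3, 11, 11)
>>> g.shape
(37, 11)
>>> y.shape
(11, 37)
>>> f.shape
(3, 5, 37)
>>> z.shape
(11, 37)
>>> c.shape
(3, 11, 5, 11)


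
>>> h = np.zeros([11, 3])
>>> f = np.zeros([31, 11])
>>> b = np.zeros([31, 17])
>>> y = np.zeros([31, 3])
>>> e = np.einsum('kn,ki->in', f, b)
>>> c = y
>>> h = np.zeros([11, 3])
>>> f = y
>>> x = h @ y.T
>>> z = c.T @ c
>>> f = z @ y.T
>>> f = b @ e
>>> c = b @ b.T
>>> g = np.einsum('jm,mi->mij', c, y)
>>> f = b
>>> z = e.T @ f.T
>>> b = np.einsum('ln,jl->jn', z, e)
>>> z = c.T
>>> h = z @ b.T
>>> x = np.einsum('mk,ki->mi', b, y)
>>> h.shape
(31, 17)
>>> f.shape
(31, 17)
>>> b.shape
(17, 31)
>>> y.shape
(31, 3)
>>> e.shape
(17, 11)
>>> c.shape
(31, 31)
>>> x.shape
(17, 3)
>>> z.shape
(31, 31)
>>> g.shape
(31, 3, 31)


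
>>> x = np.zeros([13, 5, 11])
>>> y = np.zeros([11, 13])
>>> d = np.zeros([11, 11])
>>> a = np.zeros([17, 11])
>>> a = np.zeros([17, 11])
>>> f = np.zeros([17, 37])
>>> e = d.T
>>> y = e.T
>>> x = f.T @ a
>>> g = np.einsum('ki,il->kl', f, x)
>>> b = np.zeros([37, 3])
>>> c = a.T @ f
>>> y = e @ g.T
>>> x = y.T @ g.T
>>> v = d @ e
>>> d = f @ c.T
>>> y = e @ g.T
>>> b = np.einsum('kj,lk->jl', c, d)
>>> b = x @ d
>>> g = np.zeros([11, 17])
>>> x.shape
(17, 17)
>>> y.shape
(11, 17)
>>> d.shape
(17, 11)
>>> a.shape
(17, 11)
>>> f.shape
(17, 37)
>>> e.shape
(11, 11)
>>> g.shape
(11, 17)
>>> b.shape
(17, 11)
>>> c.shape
(11, 37)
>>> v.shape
(11, 11)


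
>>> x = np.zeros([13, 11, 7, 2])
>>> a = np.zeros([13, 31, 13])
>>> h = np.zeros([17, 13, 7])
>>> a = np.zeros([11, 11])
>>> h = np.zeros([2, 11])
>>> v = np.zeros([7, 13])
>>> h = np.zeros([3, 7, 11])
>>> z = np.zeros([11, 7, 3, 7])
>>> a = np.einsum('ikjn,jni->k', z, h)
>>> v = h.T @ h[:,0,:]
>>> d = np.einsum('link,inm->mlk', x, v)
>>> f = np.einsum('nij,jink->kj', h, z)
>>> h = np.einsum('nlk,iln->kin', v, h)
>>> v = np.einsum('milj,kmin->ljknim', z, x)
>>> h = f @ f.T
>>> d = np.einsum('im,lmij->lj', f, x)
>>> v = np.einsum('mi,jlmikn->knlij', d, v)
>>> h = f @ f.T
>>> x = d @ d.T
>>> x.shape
(13, 13)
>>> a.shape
(7,)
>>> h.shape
(7, 7)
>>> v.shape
(7, 11, 7, 2, 3)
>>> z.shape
(11, 7, 3, 7)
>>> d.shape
(13, 2)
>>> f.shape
(7, 11)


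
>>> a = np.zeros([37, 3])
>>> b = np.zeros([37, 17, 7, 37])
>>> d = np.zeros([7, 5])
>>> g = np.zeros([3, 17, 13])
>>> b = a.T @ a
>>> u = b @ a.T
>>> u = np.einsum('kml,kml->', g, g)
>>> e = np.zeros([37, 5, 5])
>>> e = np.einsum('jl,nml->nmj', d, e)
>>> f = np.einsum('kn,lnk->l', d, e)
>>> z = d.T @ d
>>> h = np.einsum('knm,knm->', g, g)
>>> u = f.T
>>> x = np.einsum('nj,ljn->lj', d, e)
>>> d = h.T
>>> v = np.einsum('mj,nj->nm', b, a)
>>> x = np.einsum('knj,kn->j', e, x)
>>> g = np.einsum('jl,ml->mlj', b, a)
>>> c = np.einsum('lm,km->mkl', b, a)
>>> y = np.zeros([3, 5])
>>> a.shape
(37, 3)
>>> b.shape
(3, 3)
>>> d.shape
()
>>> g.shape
(37, 3, 3)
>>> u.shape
(37,)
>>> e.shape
(37, 5, 7)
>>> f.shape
(37,)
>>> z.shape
(5, 5)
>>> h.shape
()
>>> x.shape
(7,)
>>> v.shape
(37, 3)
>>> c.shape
(3, 37, 3)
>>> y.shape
(3, 5)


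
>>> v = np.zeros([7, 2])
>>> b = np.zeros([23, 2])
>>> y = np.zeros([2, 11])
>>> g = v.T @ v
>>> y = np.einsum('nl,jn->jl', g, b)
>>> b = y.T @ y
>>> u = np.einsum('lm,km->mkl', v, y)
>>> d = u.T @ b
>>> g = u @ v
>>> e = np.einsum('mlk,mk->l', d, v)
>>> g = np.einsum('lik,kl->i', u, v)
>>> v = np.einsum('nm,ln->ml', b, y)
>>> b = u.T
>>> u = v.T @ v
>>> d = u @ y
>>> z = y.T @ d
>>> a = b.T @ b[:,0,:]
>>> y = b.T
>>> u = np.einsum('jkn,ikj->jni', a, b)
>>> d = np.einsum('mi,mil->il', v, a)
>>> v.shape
(2, 23)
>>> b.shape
(7, 23, 2)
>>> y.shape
(2, 23, 7)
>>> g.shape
(23,)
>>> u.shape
(2, 2, 7)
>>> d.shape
(23, 2)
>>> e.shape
(23,)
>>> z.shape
(2, 2)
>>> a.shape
(2, 23, 2)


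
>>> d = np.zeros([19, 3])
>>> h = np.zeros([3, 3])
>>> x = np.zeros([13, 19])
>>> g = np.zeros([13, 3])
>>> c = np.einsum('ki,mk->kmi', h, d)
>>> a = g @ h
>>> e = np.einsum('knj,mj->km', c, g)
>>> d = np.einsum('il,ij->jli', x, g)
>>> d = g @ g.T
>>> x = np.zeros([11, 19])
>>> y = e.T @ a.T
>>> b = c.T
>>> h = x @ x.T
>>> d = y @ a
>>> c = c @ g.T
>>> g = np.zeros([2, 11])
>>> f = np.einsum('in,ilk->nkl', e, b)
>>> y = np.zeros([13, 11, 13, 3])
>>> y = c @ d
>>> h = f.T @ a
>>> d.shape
(13, 3)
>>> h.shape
(19, 3, 3)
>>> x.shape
(11, 19)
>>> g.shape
(2, 11)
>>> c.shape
(3, 19, 13)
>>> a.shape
(13, 3)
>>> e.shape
(3, 13)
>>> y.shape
(3, 19, 3)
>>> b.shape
(3, 19, 3)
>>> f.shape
(13, 3, 19)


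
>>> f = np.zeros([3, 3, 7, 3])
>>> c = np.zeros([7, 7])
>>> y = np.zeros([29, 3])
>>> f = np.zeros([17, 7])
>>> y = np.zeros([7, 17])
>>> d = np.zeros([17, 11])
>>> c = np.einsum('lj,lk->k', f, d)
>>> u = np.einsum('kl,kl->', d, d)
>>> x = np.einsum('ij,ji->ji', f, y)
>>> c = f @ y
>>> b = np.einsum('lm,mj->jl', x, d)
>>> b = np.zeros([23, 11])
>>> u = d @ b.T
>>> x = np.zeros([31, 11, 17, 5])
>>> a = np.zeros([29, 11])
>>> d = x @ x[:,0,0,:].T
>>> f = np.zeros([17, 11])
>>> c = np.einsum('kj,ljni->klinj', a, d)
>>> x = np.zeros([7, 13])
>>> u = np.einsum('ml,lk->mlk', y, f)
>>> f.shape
(17, 11)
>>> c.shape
(29, 31, 31, 17, 11)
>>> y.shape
(7, 17)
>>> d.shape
(31, 11, 17, 31)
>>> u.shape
(7, 17, 11)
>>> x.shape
(7, 13)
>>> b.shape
(23, 11)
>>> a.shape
(29, 11)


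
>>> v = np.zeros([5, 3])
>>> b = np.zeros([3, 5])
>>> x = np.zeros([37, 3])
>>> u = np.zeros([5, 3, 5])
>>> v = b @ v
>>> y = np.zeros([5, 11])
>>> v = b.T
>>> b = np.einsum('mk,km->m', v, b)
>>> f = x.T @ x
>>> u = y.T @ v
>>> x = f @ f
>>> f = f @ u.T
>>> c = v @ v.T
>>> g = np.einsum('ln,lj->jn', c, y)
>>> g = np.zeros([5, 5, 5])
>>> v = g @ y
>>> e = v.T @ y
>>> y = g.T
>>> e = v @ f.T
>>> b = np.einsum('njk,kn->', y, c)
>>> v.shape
(5, 5, 11)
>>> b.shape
()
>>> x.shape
(3, 3)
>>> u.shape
(11, 3)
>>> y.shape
(5, 5, 5)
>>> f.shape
(3, 11)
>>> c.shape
(5, 5)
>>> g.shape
(5, 5, 5)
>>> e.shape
(5, 5, 3)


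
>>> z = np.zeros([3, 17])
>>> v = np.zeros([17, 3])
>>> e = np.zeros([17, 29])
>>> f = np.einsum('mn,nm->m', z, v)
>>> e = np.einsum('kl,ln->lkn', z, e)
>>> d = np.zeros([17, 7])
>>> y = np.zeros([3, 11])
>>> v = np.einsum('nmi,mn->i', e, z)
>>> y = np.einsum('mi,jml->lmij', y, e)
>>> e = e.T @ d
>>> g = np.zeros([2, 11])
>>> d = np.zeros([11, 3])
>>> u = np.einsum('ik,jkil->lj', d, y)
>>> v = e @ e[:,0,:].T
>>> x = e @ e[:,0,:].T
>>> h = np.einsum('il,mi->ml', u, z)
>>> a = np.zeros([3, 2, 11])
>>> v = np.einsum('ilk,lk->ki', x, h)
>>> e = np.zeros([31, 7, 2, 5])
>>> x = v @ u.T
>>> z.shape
(3, 17)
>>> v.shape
(29, 29)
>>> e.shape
(31, 7, 2, 5)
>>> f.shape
(3,)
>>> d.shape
(11, 3)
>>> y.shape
(29, 3, 11, 17)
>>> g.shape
(2, 11)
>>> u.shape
(17, 29)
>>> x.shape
(29, 17)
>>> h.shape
(3, 29)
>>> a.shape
(3, 2, 11)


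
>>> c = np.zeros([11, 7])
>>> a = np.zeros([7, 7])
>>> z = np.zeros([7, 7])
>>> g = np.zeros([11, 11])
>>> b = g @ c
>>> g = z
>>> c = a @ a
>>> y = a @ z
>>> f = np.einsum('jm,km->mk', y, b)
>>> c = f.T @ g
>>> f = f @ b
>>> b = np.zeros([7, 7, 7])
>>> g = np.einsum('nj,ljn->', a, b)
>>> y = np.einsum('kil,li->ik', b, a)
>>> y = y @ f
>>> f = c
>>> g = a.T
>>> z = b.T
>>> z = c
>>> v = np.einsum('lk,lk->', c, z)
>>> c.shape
(11, 7)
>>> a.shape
(7, 7)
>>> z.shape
(11, 7)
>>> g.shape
(7, 7)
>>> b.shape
(7, 7, 7)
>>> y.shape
(7, 7)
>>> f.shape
(11, 7)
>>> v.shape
()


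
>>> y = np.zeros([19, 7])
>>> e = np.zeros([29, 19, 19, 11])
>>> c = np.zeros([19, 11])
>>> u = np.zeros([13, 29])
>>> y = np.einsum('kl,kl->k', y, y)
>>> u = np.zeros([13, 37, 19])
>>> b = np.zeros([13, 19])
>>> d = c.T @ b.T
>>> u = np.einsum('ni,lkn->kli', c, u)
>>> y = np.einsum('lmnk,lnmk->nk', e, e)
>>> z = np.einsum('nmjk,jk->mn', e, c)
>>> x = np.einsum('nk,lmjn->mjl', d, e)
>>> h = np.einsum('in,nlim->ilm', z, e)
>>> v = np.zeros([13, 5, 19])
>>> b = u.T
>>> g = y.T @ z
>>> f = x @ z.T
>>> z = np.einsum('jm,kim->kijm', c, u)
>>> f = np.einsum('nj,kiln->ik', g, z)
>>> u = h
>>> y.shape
(19, 11)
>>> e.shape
(29, 19, 19, 11)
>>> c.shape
(19, 11)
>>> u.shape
(19, 19, 11)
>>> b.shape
(11, 13, 37)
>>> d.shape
(11, 13)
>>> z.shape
(37, 13, 19, 11)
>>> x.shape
(19, 19, 29)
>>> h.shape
(19, 19, 11)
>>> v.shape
(13, 5, 19)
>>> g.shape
(11, 29)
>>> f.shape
(13, 37)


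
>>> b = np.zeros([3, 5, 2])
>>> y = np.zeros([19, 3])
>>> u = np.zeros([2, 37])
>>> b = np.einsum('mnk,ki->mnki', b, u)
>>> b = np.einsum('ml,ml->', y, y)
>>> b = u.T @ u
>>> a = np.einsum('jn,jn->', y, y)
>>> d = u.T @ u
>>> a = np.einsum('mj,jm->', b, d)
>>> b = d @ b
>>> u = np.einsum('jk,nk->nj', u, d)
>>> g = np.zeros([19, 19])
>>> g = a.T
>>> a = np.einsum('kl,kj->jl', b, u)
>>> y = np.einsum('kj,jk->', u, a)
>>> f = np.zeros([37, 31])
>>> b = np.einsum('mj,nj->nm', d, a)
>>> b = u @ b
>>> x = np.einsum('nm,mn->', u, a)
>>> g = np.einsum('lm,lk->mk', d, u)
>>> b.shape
(37, 37)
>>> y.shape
()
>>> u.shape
(37, 2)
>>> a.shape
(2, 37)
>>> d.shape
(37, 37)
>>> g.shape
(37, 2)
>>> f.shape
(37, 31)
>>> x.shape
()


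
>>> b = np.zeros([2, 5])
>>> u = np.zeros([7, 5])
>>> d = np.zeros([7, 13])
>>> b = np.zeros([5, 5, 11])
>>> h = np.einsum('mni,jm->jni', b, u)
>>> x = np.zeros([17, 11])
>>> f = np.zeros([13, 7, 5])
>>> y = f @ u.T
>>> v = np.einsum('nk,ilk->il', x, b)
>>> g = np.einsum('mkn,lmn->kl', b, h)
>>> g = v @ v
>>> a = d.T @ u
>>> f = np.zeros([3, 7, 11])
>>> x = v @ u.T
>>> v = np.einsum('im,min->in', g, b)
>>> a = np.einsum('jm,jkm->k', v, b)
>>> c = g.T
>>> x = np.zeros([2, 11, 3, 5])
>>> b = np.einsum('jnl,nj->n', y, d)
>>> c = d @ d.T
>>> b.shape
(7,)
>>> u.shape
(7, 5)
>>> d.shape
(7, 13)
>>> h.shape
(7, 5, 11)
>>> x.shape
(2, 11, 3, 5)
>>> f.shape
(3, 7, 11)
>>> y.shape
(13, 7, 7)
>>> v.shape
(5, 11)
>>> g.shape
(5, 5)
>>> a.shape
(5,)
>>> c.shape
(7, 7)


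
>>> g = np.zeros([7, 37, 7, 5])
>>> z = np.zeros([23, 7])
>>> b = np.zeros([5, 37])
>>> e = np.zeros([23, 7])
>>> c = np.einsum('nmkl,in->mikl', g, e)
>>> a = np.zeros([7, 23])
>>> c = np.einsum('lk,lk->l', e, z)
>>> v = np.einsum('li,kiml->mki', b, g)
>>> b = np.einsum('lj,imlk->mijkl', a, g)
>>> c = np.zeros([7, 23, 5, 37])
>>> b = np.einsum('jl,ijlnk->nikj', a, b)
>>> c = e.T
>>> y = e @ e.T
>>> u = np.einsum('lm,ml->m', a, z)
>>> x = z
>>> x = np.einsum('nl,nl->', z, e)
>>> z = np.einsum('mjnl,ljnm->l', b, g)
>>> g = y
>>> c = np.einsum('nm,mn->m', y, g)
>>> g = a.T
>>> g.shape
(23, 7)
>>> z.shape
(7,)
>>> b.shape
(5, 37, 7, 7)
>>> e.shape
(23, 7)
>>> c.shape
(23,)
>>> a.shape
(7, 23)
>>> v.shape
(7, 7, 37)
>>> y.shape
(23, 23)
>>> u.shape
(23,)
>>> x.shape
()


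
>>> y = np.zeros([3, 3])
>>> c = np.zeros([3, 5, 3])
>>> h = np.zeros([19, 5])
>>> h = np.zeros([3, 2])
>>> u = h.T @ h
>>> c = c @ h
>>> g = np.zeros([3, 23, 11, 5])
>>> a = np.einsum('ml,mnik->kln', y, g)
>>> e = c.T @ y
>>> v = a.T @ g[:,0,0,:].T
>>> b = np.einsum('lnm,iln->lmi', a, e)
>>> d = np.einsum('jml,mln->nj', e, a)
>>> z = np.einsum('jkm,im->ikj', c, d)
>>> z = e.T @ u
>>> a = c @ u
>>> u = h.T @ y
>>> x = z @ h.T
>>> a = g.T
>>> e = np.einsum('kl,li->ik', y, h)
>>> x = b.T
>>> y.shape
(3, 3)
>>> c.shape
(3, 5, 2)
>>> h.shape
(3, 2)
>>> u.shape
(2, 3)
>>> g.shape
(3, 23, 11, 5)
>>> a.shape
(5, 11, 23, 3)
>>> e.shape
(2, 3)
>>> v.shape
(23, 3, 3)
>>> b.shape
(5, 23, 2)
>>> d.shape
(23, 2)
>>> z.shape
(3, 5, 2)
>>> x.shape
(2, 23, 5)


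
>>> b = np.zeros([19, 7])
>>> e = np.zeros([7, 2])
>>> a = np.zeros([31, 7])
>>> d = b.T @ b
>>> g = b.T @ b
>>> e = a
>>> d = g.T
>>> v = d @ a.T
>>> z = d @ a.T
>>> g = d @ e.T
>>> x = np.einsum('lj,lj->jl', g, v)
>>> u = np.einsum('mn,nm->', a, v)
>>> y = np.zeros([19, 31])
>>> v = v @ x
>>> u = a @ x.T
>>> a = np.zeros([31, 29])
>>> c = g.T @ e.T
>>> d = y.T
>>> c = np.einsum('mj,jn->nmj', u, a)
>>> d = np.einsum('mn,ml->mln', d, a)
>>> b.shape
(19, 7)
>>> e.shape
(31, 7)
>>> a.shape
(31, 29)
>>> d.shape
(31, 29, 19)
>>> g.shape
(7, 31)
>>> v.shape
(7, 7)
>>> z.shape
(7, 31)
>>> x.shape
(31, 7)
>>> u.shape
(31, 31)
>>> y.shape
(19, 31)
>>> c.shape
(29, 31, 31)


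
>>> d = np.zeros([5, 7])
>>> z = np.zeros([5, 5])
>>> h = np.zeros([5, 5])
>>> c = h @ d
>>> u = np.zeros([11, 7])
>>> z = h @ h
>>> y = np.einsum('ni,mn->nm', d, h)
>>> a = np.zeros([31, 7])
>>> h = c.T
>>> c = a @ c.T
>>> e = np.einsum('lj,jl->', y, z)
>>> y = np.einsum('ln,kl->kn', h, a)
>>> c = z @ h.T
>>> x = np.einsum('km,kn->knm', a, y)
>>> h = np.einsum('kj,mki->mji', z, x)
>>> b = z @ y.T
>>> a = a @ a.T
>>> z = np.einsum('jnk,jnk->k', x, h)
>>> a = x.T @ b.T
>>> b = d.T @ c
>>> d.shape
(5, 7)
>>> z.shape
(7,)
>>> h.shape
(31, 5, 7)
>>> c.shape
(5, 7)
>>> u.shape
(11, 7)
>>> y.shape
(31, 5)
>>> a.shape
(7, 5, 5)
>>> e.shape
()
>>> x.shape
(31, 5, 7)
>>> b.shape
(7, 7)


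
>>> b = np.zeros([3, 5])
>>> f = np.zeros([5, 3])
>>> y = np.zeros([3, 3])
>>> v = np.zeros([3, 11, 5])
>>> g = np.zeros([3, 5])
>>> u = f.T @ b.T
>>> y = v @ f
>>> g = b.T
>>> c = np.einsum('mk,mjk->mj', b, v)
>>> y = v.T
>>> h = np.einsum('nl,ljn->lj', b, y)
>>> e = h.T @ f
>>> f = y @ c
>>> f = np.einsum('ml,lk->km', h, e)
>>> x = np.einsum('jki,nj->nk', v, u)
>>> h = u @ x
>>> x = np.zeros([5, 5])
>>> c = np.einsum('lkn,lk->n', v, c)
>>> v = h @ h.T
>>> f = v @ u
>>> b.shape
(3, 5)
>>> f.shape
(3, 3)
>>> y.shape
(5, 11, 3)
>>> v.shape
(3, 3)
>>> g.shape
(5, 3)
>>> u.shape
(3, 3)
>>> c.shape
(5,)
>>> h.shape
(3, 11)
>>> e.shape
(11, 3)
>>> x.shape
(5, 5)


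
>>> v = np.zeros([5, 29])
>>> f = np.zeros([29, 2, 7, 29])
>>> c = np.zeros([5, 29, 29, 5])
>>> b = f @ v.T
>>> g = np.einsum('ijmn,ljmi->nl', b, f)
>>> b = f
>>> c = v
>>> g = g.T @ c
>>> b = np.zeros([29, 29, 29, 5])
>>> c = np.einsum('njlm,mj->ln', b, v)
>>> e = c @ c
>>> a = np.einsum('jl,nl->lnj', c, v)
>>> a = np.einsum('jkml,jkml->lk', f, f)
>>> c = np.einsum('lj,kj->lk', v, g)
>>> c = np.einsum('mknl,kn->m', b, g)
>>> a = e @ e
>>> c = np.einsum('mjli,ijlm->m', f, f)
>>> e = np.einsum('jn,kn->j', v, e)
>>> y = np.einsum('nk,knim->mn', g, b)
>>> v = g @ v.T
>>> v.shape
(29, 5)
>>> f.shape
(29, 2, 7, 29)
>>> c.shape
(29,)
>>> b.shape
(29, 29, 29, 5)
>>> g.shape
(29, 29)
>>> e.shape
(5,)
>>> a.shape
(29, 29)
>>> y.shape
(5, 29)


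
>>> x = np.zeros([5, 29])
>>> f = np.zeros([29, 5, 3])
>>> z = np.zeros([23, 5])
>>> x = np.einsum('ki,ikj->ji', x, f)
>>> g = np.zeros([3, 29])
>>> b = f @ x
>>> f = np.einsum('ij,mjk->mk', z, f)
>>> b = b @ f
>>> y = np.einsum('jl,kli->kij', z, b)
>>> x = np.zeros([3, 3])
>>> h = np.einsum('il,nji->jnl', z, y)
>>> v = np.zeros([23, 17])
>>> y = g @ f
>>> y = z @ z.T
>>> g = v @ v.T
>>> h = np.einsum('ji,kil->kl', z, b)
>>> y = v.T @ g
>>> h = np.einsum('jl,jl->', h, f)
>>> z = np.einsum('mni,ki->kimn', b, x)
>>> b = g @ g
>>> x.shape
(3, 3)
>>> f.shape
(29, 3)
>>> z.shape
(3, 3, 29, 5)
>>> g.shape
(23, 23)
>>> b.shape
(23, 23)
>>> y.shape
(17, 23)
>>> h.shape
()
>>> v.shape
(23, 17)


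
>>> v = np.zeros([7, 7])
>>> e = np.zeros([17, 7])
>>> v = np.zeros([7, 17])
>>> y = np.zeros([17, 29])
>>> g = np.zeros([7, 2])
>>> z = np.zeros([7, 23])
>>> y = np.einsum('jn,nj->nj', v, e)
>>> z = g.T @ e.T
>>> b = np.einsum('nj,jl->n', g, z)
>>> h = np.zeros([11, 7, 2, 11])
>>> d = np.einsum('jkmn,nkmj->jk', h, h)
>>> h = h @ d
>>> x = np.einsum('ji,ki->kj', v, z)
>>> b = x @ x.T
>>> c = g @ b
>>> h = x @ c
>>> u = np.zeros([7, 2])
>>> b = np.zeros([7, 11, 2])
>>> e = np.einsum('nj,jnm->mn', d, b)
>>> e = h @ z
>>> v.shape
(7, 17)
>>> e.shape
(2, 17)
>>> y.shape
(17, 7)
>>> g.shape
(7, 2)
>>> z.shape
(2, 17)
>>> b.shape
(7, 11, 2)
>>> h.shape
(2, 2)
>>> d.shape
(11, 7)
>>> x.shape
(2, 7)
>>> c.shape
(7, 2)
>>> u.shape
(7, 2)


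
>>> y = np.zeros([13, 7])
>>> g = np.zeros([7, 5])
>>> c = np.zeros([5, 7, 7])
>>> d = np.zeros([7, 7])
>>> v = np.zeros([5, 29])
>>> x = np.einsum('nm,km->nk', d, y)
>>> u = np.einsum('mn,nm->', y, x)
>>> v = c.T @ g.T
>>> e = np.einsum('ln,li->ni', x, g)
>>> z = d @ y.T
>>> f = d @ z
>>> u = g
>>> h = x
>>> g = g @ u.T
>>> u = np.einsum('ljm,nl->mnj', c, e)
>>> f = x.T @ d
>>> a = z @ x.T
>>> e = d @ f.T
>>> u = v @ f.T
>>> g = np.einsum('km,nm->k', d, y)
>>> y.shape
(13, 7)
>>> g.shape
(7,)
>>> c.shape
(5, 7, 7)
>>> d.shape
(7, 7)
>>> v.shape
(7, 7, 7)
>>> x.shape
(7, 13)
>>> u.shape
(7, 7, 13)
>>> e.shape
(7, 13)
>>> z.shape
(7, 13)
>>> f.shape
(13, 7)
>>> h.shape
(7, 13)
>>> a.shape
(7, 7)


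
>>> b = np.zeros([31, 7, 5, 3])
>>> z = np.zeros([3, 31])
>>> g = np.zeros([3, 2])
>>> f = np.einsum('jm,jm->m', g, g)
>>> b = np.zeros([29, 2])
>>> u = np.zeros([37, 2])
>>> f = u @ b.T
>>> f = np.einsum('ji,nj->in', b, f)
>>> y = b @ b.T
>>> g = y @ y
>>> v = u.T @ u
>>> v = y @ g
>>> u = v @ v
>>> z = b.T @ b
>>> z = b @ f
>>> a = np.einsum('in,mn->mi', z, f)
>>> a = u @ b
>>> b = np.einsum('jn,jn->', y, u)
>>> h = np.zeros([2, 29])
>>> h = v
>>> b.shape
()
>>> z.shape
(29, 37)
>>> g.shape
(29, 29)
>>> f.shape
(2, 37)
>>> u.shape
(29, 29)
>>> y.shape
(29, 29)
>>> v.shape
(29, 29)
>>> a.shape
(29, 2)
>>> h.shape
(29, 29)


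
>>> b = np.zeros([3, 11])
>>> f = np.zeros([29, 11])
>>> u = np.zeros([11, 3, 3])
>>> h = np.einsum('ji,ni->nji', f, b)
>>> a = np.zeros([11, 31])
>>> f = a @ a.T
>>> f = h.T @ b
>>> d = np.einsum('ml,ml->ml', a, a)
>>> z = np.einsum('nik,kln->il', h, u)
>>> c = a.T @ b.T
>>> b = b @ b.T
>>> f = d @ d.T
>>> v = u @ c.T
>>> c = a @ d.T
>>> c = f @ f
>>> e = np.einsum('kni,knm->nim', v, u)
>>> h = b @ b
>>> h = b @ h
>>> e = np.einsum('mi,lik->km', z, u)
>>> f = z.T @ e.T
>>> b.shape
(3, 3)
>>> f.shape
(3, 3)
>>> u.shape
(11, 3, 3)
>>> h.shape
(3, 3)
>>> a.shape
(11, 31)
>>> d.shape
(11, 31)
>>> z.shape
(29, 3)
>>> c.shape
(11, 11)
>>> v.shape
(11, 3, 31)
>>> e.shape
(3, 29)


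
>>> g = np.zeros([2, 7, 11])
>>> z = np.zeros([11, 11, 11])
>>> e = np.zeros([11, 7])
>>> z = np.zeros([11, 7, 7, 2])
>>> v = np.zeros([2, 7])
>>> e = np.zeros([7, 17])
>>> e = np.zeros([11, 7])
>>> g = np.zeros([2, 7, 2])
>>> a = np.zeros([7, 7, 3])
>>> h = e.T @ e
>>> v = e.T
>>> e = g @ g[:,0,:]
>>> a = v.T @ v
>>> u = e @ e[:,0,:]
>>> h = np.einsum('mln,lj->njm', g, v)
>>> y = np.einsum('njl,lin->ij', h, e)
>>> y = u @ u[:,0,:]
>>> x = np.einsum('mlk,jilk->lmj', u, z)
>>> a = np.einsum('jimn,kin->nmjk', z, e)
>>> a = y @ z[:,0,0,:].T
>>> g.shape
(2, 7, 2)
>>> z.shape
(11, 7, 7, 2)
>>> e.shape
(2, 7, 2)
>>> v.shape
(7, 11)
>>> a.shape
(2, 7, 11)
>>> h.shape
(2, 11, 2)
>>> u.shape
(2, 7, 2)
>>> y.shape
(2, 7, 2)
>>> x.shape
(7, 2, 11)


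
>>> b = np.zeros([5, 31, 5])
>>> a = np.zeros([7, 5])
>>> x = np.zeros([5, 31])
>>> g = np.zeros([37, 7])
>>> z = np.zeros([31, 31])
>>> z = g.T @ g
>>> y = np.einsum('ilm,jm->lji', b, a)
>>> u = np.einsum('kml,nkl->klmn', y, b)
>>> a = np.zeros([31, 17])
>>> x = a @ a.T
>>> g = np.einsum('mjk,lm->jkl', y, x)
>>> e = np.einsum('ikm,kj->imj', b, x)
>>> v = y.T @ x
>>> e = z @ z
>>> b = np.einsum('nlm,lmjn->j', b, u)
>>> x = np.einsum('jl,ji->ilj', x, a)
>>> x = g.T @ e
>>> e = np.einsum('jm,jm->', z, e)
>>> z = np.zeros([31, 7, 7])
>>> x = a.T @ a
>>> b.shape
(7,)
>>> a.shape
(31, 17)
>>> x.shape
(17, 17)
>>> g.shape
(7, 5, 31)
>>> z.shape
(31, 7, 7)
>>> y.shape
(31, 7, 5)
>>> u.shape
(31, 5, 7, 5)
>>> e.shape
()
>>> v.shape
(5, 7, 31)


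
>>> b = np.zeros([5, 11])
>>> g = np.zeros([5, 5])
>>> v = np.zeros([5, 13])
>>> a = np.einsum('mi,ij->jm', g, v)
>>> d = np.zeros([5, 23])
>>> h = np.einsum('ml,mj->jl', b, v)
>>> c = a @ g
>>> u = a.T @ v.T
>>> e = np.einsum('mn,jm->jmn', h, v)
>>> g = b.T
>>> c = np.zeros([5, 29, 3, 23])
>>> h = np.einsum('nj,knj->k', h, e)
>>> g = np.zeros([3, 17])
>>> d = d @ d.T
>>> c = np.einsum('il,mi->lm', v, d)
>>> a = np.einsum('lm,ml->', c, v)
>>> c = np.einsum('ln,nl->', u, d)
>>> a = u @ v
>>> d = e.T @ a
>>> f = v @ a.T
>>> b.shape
(5, 11)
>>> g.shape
(3, 17)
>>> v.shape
(5, 13)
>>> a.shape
(5, 13)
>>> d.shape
(11, 13, 13)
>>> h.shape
(5,)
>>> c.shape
()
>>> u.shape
(5, 5)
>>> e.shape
(5, 13, 11)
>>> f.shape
(5, 5)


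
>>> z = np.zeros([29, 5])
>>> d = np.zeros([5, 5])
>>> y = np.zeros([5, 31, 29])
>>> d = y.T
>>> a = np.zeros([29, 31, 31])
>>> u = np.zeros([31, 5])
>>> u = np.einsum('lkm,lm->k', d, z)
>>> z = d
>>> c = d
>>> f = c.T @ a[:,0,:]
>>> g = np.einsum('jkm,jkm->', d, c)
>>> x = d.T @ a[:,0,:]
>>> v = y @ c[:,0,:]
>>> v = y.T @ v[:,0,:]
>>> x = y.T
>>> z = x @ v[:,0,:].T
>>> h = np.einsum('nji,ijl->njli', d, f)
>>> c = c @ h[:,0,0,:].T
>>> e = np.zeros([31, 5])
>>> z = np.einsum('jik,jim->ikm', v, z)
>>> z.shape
(31, 5, 29)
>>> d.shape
(29, 31, 5)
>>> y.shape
(5, 31, 29)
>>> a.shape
(29, 31, 31)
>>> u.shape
(31,)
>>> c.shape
(29, 31, 29)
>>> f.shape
(5, 31, 31)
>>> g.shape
()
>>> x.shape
(29, 31, 5)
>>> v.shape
(29, 31, 5)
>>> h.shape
(29, 31, 31, 5)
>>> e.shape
(31, 5)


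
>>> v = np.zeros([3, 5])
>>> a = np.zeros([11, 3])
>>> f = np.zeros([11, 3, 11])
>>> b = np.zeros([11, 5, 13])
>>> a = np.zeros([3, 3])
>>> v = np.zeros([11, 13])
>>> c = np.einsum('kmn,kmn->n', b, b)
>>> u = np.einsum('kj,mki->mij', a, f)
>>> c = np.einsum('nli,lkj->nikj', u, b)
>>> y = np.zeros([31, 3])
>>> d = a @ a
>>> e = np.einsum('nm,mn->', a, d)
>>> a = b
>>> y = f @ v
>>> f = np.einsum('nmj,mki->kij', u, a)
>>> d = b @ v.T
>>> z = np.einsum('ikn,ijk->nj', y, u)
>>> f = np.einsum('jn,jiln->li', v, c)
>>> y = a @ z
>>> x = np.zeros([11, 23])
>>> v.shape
(11, 13)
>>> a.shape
(11, 5, 13)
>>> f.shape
(5, 3)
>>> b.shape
(11, 5, 13)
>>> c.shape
(11, 3, 5, 13)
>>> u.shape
(11, 11, 3)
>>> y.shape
(11, 5, 11)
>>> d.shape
(11, 5, 11)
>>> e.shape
()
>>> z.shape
(13, 11)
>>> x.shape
(11, 23)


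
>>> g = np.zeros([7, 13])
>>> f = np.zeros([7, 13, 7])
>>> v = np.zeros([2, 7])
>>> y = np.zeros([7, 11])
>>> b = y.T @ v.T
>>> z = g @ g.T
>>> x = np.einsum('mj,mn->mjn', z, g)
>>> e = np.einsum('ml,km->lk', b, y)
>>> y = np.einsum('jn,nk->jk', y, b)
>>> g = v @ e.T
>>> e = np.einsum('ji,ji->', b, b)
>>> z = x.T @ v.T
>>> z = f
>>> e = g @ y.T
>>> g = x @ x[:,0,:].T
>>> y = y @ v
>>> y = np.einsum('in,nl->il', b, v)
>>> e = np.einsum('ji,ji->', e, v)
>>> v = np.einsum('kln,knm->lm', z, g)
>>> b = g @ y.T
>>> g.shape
(7, 7, 7)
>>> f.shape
(7, 13, 7)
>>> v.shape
(13, 7)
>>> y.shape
(11, 7)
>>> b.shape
(7, 7, 11)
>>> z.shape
(7, 13, 7)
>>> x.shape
(7, 7, 13)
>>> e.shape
()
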